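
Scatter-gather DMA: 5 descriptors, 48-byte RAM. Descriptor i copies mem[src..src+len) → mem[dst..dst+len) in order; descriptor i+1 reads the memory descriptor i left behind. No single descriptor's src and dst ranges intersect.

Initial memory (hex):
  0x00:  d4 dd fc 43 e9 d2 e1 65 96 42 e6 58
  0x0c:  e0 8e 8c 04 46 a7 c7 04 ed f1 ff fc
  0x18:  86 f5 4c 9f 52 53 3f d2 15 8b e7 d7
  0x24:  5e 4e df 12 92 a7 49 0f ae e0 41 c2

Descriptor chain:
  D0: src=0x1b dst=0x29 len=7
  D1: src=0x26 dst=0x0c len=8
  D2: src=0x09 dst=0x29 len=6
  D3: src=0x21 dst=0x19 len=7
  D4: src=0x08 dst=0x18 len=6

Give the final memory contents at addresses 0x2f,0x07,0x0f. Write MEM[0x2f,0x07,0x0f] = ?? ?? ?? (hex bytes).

MEM[0x2f,0x07,0x0f] = 8b 65 9f

[0] 0x1b->0x29 len=7 : 9f 52 53 3f d2 15 8b
[1] 0x26->0x0c len=8 : df 12 92 9f 52 53 3f d2
[2] 0x09->0x29 len=6 : 42 e6 58 df 12 92
[3] 0x21->0x19 len=7 : 8b e7 d7 5e 4e df 12
[4] 0x08->0x18 len=6 : 96 42 e6 58 df 12
query mem[0x2f]=0x8b, mem[0x07]=0x65, mem[0x0f]=0x9f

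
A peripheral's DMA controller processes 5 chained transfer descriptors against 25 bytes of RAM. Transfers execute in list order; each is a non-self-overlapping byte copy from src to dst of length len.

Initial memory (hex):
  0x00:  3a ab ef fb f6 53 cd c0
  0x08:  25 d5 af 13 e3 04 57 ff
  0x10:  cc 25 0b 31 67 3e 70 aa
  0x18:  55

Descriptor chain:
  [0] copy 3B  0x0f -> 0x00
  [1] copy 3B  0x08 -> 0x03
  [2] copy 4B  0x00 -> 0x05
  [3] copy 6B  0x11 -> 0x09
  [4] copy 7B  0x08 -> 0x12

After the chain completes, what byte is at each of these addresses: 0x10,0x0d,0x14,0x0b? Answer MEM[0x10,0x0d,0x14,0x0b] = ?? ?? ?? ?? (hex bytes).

MEM[0x10,0x0d,0x14,0x0b] = cc 3e 0b 31

#0 dst[0x00+3] := {0xff,0xcc,0x25}
#1 dst[0x03+3] := {0x25,0xd5,0xaf}
#2 dst[0x05+4] := {0xff,0xcc,0x25,0x25}
#3 dst[0x09+6] := {0x25,0x0b,0x31,0x67,0x3e,0x70}
#4 dst[0x12+7] := {0x25,0x25,0x0b,0x31,0x67,0x3e,0x70}
query mem[0x10]=0xcc, mem[0x0d]=0x3e, mem[0x14]=0x0b, mem[0x0b]=0x31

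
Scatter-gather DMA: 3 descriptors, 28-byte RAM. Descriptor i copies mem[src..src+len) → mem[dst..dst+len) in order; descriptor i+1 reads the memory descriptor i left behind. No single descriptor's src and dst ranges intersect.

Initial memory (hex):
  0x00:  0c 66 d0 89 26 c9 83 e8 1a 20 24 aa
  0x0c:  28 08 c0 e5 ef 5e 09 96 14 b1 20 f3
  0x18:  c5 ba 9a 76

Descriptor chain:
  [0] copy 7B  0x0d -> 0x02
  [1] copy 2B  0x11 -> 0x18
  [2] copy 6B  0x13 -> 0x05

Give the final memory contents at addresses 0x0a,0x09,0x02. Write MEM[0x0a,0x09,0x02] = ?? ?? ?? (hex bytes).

MEM[0x0a,0x09,0x02] = 5e f3 08

D0: mem[0x02..0x08] <- [08 c0 e5 ef 5e 09 96]
D1: mem[0x18..0x19] <- [5e 09]
D2: mem[0x05..0x0a] <- [96 14 b1 20 f3 5e]
query mem[0x0a]=0x5e, mem[0x09]=0xf3, mem[0x02]=0x08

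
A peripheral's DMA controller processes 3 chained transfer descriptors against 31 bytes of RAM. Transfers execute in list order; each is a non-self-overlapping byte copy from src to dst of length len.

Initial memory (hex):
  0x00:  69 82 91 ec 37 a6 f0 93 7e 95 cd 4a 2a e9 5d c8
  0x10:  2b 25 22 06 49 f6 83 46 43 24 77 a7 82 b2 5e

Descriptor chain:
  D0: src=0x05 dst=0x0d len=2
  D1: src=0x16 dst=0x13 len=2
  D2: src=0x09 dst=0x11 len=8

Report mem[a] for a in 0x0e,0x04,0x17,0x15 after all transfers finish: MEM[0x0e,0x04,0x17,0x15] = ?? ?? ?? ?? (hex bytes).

MEM[0x0e,0x04,0x17,0x15] = f0 37 c8 a6

D0: mem[0x0d..0x0e] <- [a6 f0]
D1: mem[0x13..0x14] <- [83 46]
D2: mem[0x11..0x18] <- [95 cd 4a 2a a6 f0 c8 2b]
query mem[0x0e]=0xf0, mem[0x04]=0x37, mem[0x17]=0xc8, mem[0x15]=0xa6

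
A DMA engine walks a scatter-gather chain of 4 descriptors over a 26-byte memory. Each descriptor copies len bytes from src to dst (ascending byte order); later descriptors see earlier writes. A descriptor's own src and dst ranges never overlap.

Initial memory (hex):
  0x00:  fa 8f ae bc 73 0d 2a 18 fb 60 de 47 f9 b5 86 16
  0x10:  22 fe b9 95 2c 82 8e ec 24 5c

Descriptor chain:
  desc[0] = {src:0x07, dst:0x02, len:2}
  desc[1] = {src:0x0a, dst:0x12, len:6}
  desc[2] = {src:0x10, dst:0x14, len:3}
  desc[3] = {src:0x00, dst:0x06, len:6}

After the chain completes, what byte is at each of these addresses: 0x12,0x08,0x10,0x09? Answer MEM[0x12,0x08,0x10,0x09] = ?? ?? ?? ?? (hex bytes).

MEM[0x12,0x08,0x10,0x09] = de 18 22 fb

#0 dst[0x02+2] := {0x18,0xfb}
#1 dst[0x12+6] := {0xde,0x47,0xf9,0xb5,0x86,0x16}
#2 dst[0x14+3] := {0x22,0xfe,0xde}
#3 dst[0x06+6] := {0xfa,0x8f,0x18,0xfb,0x73,0x0d}
query mem[0x12]=0xde, mem[0x08]=0x18, mem[0x10]=0x22, mem[0x09]=0xfb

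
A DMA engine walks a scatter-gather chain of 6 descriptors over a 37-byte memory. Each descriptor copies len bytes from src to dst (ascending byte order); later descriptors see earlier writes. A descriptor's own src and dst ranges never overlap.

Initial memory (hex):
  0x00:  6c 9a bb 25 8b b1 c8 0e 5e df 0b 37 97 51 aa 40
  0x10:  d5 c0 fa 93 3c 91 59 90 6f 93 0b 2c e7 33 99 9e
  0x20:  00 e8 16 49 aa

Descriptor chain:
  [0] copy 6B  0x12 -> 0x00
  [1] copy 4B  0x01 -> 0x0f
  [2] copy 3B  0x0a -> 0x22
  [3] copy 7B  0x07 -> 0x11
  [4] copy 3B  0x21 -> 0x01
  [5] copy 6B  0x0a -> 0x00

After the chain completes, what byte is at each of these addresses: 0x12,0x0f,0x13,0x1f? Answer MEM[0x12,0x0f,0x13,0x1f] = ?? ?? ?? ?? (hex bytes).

MEM[0x12,0x0f,0x13,0x1f] = 5e 93 df 9e

#0 dst[0x00+6] := {0xfa,0x93,0x3c,0x91,0x59,0x90}
#1 dst[0x0f+4] := {0x93,0x3c,0x91,0x59}
#2 dst[0x22+3] := {0x0b,0x37,0x97}
#3 dst[0x11+7] := {0x0e,0x5e,0xdf,0x0b,0x37,0x97,0x51}
#4 dst[0x01+3] := {0xe8,0x0b,0x37}
#5 dst[0x00+6] := {0x0b,0x37,0x97,0x51,0xaa,0x93}
query mem[0x12]=0x5e, mem[0x0f]=0x93, mem[0x13]=0xdf, mem[0x1f]=0x9e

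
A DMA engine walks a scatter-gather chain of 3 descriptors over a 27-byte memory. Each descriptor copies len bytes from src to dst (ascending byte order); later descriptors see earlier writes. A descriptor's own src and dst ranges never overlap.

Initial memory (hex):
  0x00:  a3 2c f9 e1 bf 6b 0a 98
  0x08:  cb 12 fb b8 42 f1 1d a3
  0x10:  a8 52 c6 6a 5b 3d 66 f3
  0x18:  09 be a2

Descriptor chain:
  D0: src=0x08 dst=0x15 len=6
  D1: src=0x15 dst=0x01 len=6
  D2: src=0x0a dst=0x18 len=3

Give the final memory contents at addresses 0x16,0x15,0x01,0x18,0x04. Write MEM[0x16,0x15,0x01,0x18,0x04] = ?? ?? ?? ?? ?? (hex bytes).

MEM[0x16,0x15,0x01,0x18,0x04] = 12 cb cb fb b8

D0: mem[0x15..0x1a] <- [cb 12 fb b8 42 f1]
D1: mem[0x01..0x06] <- [cb 12 fb b8 42 f1]
D2: mem[0x18..0x1a] <- [fb b8 42]
query mem[0x16]=0x12, mem[0x15]=0xcb, mem[0x01]=0xcb, mem[0x18]=0xfb, mem[0x04]=0xb8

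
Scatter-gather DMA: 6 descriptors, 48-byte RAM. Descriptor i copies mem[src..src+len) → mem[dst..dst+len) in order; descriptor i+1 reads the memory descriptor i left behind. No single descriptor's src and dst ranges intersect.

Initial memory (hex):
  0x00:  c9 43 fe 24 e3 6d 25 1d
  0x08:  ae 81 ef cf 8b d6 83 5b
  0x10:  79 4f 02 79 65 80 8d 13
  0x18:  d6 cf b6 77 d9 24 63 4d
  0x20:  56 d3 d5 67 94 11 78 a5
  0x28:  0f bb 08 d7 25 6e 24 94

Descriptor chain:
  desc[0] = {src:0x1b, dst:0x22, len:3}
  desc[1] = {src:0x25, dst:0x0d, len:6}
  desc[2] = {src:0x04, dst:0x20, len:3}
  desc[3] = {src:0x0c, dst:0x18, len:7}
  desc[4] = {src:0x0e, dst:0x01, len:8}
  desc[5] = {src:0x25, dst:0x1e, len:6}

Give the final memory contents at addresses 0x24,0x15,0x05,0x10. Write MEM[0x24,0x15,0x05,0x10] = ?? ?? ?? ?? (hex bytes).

D0: mem[0x22..0x24] <- [77 d9 24]
D1: mem[0x0d..0x12] <- [11 78 a5 0f bb 08]
D2: mem[0x20..0x22] <- [e3 6d 25]
D3: mem[0x18..0x1e] <- [8b 11 78 a5 0f bb 08]
D4: mem[0x01..0x08] <- [78 a5 0f bb 08 79 65 80]
D5: mem[0x1e..0x23] <- [11 78 a5 0f bb 08]
query mem[0x24]=0x24, mem[0x15]=0x80, mem[0x05]=0x08, mem[0x10]=0x0f

MEM[0x24,0x15,0x05,0x10] = 24 80 08 0f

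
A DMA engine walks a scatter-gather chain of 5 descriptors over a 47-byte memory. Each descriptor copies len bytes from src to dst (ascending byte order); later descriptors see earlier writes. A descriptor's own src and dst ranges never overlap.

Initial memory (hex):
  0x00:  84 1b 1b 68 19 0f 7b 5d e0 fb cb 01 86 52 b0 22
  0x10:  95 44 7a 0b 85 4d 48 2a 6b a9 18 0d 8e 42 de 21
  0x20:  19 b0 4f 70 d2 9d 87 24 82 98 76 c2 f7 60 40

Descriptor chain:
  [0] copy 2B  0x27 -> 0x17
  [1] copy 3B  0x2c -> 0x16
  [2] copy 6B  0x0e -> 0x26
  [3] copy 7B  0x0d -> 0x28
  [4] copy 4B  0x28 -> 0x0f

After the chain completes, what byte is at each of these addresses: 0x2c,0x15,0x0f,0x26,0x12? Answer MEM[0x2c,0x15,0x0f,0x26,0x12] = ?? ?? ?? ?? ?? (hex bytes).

MEM[0x2c,0x15,0x0f,0x26,0x12] = 44 4d 52 b0 95

  after D0: wrote 2B at 0x17 = 2482
  after D1: wrote 3B at 0x16 = f76040
  after D2: wrote 6B at 0x26 = b02295447a0b
  after D3: wrote 7B at 0x28 = 52b02295447a0b
  after D4: wrote 4B at 0x0f = 52b02295
query mem[0x2c]=0x44, mem[0x15]=0x4d, mem[0x0f]=0x52, mem[0x26]=0xb0, mem[0x12]=0x95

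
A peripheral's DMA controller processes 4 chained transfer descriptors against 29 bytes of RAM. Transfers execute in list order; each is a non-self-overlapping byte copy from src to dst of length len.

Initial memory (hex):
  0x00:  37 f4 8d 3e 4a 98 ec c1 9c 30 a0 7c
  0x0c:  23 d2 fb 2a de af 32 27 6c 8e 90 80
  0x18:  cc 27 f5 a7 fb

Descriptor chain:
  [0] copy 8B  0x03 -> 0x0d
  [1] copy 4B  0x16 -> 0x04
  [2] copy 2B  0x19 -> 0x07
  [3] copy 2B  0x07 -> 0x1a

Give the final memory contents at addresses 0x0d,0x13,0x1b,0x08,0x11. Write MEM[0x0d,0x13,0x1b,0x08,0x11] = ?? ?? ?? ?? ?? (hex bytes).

MEM[0x0d,0x13,0x1b,0x08,0x11] = 3e 30 f5 f5 c1

[0] 0x03->0x0d len=8 : 3e 4a 98 ec c1 9c 30 a0
[1] 0x16->0x04 len=4 : 90 80 cc 27
[2] 0x19->0x07 len=2 : 27 f5
[3] 0x07->0x1a len=2 : 27 f5
query mem[0x0d]=0x3e, mem[0x13]=0x30, mem[0x1b]=0xf5, mem[0x08]=0xf5, mem[0x11]=0xc1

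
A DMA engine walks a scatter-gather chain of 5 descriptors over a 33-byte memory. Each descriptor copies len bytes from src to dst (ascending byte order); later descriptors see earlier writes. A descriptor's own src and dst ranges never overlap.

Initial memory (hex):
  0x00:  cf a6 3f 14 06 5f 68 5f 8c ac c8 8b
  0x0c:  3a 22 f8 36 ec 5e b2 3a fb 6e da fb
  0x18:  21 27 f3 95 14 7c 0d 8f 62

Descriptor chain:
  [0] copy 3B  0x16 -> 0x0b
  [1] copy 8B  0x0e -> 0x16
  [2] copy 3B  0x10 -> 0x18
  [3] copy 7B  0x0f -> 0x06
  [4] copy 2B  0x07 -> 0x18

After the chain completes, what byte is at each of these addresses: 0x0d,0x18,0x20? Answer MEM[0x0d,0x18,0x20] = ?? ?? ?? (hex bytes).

[0] 0x16->0x0b len=3 : da fb 21
[1] 0x0e->0x16 len=8 : f8 36 ec 5e b2 3a fb 6e
[2] 0x10->0x18 len=3 : ec 5e b2
[3] 0x0f->0x06 len=7 : 36 ec 5e b2 3a fb 6e
[4] 0x07->0x18 len=2 : ec 5e
query mem[0x0d]=0x21, mem[0x18]=0xec, mem[0x20]=0x62

MEM[0x0d,0x18,0x20] = 21 ec 62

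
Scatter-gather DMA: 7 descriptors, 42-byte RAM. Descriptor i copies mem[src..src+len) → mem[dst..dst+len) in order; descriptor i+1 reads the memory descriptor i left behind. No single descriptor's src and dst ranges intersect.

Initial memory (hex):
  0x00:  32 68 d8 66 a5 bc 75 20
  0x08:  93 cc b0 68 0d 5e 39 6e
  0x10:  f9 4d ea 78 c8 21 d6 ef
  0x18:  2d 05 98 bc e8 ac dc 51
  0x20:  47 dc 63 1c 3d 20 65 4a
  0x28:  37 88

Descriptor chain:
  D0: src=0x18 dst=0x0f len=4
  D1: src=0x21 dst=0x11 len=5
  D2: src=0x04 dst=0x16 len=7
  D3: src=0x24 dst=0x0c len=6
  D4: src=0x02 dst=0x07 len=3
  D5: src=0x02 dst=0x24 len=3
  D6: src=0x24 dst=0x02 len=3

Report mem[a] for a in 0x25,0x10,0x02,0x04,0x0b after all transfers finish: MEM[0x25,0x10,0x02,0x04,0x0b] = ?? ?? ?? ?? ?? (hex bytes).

D0: mem[0x0f..0x12] <- [2d 05 98 bc]
D1: mem[0x11..0x15] <- [dc 63 1c 3d 20]
D2: mem[0x16..0x1c] <- [a5 bc 75 20 93 cc b0]
D3: mem[0x0c..0x11] <- [3d 20 65 4a 37 88]
D4: mem[0x07..0x09] <- [d8 66 a5]
D5: mem[0x24..0x26] <- [d8 66 a5]
D6: mem[0x02..0x04] <- [d8 66 a5]
query mem[0x25]=0x66, mem[0x10]=0x37, mem[0x02]=0xd8, mem[0x04]=0xa5, mem[0x0b]=0x68

MEM[0x25,0x10,0x02,0x04,0x0b] = 66 37 d8 a5 68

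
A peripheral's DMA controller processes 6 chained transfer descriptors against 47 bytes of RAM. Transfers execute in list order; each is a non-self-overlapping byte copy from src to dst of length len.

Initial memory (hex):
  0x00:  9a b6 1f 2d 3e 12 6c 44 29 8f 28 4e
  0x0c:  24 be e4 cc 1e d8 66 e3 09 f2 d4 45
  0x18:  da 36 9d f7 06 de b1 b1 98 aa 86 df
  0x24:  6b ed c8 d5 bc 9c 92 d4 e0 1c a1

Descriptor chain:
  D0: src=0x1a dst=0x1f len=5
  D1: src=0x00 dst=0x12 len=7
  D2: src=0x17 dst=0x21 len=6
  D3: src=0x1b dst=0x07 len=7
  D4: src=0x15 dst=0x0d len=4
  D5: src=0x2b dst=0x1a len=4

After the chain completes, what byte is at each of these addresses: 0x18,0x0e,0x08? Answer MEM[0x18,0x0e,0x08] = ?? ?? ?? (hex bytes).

#0 dst[0x1f+5] := {0x9d,0xf7,0x06,0xde,0xb1}
#1 dst[0x12+7] := {0x9a,0xb6,0x1f,0x2d,0x3e,0x12,0x6c}
#2 dst[0x21+6] := {0x12,0x6c,0x36,0x9d,0xf7,0x06}
#3 dst[0x07+7] := {0xf7,0x06,0xde,0xb1,0x9d,0xf7,0x12}
#4 dst[0x0d+4] := {0x2d,0x3e,0x12,0x6c}
#5 dst[0x1a+4] := {0xd4,0xe0,0x1c,0xa1}
query mem[0x18]=0x6c, mem[0x0e]=0x3e, mem[0x08]=0x06

MEM[0x18,0x0e,0x08] = 6c 3e 06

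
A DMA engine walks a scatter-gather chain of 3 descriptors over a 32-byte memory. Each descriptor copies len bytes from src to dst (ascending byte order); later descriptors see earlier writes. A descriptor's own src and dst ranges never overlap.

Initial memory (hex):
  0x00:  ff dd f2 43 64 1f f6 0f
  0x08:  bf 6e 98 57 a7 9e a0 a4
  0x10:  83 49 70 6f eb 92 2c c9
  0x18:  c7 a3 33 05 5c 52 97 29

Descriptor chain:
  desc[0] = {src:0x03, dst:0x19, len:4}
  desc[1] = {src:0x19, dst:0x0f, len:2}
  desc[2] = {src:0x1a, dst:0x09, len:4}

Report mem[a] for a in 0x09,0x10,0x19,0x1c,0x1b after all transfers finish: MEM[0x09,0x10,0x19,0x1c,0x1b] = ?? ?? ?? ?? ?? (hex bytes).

#0 dst[0x19+4] := {0x43,0x64,0x1f,0xf6}
#1 dst[0x0f+2] := {0x43,0x64}
#2 dst[0x09+4] := {0x64,0x1f,0xf6,0x52}
query mem[0x09]=0x64, mem[0x10]=0x64, mem[0x19]=0x43, mem[0x1c]=0xf6, mem[0x1b]=0x1f

MEM[0x09,0x10,0x19,0x1c,0x1b] = 64 64 43 f6 1f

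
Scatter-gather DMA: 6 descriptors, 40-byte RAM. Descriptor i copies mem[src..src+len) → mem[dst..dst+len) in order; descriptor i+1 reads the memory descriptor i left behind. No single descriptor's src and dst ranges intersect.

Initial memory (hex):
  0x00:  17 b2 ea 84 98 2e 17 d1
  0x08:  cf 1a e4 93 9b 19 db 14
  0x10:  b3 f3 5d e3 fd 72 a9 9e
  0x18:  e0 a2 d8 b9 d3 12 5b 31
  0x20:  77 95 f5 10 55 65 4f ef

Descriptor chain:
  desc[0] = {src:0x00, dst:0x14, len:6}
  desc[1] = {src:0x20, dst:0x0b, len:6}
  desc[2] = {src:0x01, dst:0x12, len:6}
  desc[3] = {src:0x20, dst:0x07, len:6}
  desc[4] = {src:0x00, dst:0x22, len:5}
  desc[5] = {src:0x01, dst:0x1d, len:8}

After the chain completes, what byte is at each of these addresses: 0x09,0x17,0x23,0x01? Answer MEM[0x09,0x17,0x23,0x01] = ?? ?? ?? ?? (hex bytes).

MEM[0x09,0x17,0x23,0x01] = f5 17 77 b2

[0] 0x00->0x14 len=6 : 17 b2 ea 84 98 2e
[1] 0x20->0x0b len=6 : 77 95 f5 10 55 65
[2] 0x01->0x12 len=6 : b2 ea 84 98 2e 17
[3] 0x20->0x07 len=6 : 77 95 f5 10 55 65
[4] 0x00->0x22 len=5 : 17 b2 ea 84 98
[5] 0x01->0x1d len=8 : b2 ea 84 98 2e 17 77 95
query mem[0x09]=0xf5, mem[0x17]=0x17, mem[0x23]=0x77, mem[0x01]=0xb2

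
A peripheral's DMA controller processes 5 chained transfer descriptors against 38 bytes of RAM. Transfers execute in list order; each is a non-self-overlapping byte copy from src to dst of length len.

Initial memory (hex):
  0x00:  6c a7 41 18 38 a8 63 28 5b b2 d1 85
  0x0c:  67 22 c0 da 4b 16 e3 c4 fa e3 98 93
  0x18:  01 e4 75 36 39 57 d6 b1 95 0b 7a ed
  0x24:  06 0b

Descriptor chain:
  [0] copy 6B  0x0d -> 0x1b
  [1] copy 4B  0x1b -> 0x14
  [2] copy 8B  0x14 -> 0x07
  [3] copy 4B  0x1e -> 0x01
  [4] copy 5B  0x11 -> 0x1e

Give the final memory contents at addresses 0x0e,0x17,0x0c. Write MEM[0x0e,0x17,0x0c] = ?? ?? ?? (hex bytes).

[0] 0x0d->0x1b len=6 : 22 c0 da 4b 16 e3
[1] 0x1b->0x14 len=4 : 22 c0 da 4b
[2] 0x14->0x07 len=8 : 22 c0 da 4b 01 e4 75 22
[3] 0x1e->0x01 len=4 : 4b 16 e3 0b
[4] 0x11->0x1e len=5 : 16 e3 c4 22 c0
query mem[0x0e]=0x22, mem[0x17]=0x4b, mem[0x0c]=0xe4

MEM[0x0e,0x17,0x0c] = 22 4b e4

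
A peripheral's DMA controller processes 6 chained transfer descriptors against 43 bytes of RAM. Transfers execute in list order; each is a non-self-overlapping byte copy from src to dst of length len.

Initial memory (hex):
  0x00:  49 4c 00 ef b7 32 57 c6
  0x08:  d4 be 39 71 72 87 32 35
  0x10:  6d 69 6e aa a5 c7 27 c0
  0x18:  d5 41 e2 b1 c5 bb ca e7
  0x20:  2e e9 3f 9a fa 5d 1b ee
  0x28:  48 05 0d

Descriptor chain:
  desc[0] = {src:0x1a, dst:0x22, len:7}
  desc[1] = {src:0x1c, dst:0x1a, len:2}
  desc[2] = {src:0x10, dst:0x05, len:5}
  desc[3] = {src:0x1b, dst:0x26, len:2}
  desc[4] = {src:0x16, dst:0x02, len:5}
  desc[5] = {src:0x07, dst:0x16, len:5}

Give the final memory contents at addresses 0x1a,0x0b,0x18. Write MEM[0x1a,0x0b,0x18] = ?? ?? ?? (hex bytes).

MEM[0x1a,0x0b,0x18] = 71 71 a5

[0] 0x1a->0x22 len=7 : e2 b1 c5 bb ca e7 2e
[1] 0x1c->0x1a len=2 : c5 bb
[2] 0x10->0x05 len=5 : 6d 69 6e aa a5
[3] 0x1b->0x26 len=2 : bb c5
[4] 0x16->0x02 len=5 : 27 c0 d5 41 c5
[5] 0x07->0x16 len=5 : 6e aa a5 39 71
query mem[0x1a]=0x71, mem[0x0b]=0x71, mem[0x18]=0xa5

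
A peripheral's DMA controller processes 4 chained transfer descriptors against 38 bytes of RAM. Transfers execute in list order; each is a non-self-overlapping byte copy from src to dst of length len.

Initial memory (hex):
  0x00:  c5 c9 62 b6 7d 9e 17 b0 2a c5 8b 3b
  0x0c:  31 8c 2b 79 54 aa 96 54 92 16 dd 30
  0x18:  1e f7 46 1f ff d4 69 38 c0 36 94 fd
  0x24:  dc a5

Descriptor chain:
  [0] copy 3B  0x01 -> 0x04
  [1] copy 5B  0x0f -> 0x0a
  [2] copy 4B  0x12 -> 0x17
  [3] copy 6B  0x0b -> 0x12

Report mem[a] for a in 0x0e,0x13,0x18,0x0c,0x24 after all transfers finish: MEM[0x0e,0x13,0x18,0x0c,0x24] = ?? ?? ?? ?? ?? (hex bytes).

MEM[0x0e,0x13,0x18,0x0c,0x24] = 54 aa 54 aa dc

  after D0: wrote 3B at 0x04 = c962b6
  after D1: wrote 5B at 0x0a = 7954aa9654
  after D2: wrote 4B at 0x17 = 96549216
  after D3: wrote 6B at 0x12 = 54aa96547954
query mem[0x0e]=0x54, mem[0x13]=0xaa, mem[0x18]=0x54, mem[0x0c]=0xaa, mem[0x24]=0xdc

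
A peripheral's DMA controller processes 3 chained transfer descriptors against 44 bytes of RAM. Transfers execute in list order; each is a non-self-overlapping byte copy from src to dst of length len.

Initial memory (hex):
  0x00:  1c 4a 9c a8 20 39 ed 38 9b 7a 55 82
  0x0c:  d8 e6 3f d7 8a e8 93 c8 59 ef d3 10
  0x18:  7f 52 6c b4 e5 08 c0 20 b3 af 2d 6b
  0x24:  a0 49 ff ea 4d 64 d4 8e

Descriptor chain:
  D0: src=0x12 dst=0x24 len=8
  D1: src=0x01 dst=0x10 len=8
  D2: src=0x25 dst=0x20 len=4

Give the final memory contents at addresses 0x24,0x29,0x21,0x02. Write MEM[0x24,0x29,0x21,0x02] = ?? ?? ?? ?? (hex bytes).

  after D0: wrote 8B at 0x24 = 93c859efd3107f52
  after D1: wrote 8B at 0x10 = 4a9ca82039ed389b
  after D2: wrote 4B at 0x20 = c859efd3
query mem[0x24]=0x93, mem[0x29]=0x10, mem[0x21]=0x59, mem[0x02]=0x9c

MEM[0x24,0x29,0x21,0x02] = 93 10 59 9c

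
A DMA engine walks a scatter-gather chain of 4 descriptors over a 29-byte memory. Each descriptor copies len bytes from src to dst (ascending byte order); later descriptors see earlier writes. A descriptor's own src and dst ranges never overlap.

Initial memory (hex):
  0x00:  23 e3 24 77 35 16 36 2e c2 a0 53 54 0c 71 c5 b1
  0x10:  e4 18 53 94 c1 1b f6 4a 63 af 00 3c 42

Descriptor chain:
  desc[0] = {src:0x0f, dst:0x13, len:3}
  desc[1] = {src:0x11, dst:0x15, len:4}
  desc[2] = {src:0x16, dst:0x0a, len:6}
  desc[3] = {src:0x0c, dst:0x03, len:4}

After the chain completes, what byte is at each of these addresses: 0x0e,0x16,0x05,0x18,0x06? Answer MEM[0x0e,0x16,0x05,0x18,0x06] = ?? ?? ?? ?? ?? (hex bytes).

MEM[0x0e,0x16,0x05,0x18,0x06] = 00 53 00 e4 3c

  after D0: wrote 3B at 0x13 = b1e418
  after D1: wrote 4B at 0x15 = 1853b1e4
  after D2: wrote 6B at 0x0a = 53b1e4af003c
  after D3: wrote 4B at 0x03 = e4af003c
query mem[0x0e]=0x00, mem[0x16]=0x53, mem[0x05]=0x00, mem[0x18]=0xe4, mem[0x06]=0x3c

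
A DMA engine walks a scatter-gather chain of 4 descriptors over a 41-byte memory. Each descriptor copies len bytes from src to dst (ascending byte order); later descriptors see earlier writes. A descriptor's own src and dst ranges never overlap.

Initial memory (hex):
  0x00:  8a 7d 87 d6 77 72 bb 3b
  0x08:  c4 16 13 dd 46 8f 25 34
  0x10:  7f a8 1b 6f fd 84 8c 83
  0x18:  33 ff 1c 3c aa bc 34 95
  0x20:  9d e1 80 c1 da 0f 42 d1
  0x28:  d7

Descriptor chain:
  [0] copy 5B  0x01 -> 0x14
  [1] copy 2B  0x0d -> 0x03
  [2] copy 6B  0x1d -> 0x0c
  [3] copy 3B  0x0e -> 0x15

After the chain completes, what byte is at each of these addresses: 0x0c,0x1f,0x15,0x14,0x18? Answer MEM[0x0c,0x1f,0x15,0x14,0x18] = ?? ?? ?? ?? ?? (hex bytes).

[0] 0x01->0x14 len=5 : 7d 87 d6 77 72
[1] 0x0d->0x03 len=2 : 8f 25
[2] 0x1d->0x0c len=6 : bc 34 95 9d e1 80
[3] 0x0e->0x15 len=3 : 95 9d e1
query mem[0x0c]=0xbc, mem[0x1f]=0x95, mem[0x15]=0x95, mem[0x14]=0x7d, mem[0x18]=0x72

MEM[0x0c,0x1f,0x15,0x14,0x18] = bc 95 95 7d 72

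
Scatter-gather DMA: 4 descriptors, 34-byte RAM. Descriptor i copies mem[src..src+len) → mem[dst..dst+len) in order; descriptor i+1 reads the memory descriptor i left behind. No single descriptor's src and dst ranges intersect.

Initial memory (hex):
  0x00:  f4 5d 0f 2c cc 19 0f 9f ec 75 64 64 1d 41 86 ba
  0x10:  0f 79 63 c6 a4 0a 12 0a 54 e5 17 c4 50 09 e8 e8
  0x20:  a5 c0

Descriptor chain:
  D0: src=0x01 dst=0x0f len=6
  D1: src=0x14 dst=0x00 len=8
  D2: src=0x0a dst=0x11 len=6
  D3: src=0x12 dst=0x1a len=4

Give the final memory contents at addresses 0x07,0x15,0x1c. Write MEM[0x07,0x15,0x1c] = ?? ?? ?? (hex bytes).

MEM[0x07,0x15,0x1c] = c4 86 41

  after D0: wrote 6B at 0x0f = 5d0f2ccc190f
  after D1: wrote 8B at 0x00 = 0f0a120a54e517c4
  after D2: wrote 6B at 0x11 = 64641d41865d
  after D3: wrote 4B at 0x1a = 641d4186
query mem[0x07]=0xc4, mem[0x15]=0x86, mem[0x1c]=0x41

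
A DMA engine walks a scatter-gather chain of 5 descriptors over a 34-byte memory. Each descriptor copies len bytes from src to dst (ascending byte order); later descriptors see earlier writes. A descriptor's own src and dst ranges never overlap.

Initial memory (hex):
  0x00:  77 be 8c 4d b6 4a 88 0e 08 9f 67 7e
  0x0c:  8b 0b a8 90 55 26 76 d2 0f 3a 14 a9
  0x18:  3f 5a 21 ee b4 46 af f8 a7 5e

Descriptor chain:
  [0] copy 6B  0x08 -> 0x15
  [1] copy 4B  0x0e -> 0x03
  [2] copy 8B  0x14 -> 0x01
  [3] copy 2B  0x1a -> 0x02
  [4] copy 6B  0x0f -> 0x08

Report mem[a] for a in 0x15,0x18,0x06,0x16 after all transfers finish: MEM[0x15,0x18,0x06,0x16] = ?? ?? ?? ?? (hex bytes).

MEM[0x15,0x18,0x06,0x16] = 08 7e 8b 9f

#0 dst[0x15+6] := {0x08,0x9f,0x67,0x7e,0x8b,0x0b}
#1 dst[0x03+4] := {0xa8,0x90,0x55,0x26}
#2 dst[0x01+8] := {0x0f,0x08,0x9f,0x67,0x7e,0x8b,0x0b,0xee}
#3 dst[0x02+2] := {0x0b,0xee}
#4 dst[0x08+6] := {0x90,0x55,0x26,0x76,0xd2,0x0f}
query mem[0x15]=0x08, mem[0x18]=0x7e, mem[0x06]=0x8b, mem[0x16]=0x9f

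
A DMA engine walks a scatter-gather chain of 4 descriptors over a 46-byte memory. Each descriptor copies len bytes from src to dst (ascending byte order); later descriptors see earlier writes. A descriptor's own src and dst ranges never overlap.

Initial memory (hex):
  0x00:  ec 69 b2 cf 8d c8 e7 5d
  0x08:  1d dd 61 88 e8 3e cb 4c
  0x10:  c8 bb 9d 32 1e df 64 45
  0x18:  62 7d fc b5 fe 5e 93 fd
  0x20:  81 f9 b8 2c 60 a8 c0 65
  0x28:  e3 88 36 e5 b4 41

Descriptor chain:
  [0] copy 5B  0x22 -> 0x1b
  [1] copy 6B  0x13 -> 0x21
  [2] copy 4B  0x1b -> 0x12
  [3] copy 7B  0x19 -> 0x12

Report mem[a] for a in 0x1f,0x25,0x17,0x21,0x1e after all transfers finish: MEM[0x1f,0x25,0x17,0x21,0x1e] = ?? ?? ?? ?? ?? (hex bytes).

MEM[0x1f,0x25,0x17,0x21,0x1e] = c0 45 a8 32 a8

#0 dst[0x1b+5] := {0xb8,0x2c,0x60,0xa8,0xc0}
#1 dst[0x21+6] := {0x32,0x1e,0xdf,0x64,0x45,0x62}
#2 dst[0x12+4] := {0xb8,0x2c,0x60,0xa8}
#3 dst[0x12+7] := {0x7d,0xfc,0xb8,0x2c,0x60,0xa8,0xc0}
query mem[0x1f]=0xc0, mem[0x25]=0x45, mem[0x17]=0xa8, mem[0x21]=0x32, mem[0x1e]=0xa8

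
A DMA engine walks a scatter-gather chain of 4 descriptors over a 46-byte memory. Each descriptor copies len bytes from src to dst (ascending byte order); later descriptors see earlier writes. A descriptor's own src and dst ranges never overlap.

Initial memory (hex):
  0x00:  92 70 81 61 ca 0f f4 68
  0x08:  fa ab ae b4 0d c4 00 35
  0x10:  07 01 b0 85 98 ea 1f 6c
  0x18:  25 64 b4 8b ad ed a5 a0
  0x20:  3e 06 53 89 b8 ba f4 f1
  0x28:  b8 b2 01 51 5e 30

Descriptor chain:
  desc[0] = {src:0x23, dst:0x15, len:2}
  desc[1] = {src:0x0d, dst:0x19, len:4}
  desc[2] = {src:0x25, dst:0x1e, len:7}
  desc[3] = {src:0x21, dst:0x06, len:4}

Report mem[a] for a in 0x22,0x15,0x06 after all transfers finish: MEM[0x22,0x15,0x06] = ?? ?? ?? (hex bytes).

D0: mem[0x15..0x16] <- [89 b8]
D1: mem[0x19..0x1c] <- [c4 00 35 07]
D2: mem[0x1e..0x24] <- [ba f4 f1 b8 b2 01 51]
D3: mem[0x06..0x09] <- [b8 b2 01 51]
query mem[0x22]=0xb2, mem[0x15]=0x89, mem[0x06]=0xb8

MEM[0x22,0x15,0x06] = b2 89 b8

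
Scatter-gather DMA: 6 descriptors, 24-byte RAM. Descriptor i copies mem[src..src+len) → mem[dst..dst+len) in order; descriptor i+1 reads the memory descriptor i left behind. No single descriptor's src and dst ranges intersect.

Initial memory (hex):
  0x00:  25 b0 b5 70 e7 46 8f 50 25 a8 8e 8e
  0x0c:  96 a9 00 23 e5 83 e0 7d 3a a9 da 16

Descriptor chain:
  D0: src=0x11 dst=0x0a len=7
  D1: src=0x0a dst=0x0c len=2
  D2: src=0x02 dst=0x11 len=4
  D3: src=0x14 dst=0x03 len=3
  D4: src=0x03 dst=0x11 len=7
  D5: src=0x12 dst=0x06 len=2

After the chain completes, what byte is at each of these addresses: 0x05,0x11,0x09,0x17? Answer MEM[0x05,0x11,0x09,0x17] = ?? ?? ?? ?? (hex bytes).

#0 dst[0x0a+7] := {0x83,0xe0,0x7d,0x3a,0xa9,0xda,0x16}
#1 dst[0x0c+2] := {0x83,0xe0}
#2 dst[0x11+4] := {0xb5,0x70,0xe7,0x46}
#3 dst[0x03+3] := {0x46,0xa9,0xda}
#4 dst[0x11+7] := {0x46,0xa9,0xda,0x8f,0x50,0x25,0xa8}
#5 dst[0x06+2] := {0xa9,0xda}
query mem[0x05]=0xda, mem[0x11]=0x46, mem[0x09]=0xa8, mem[0x17]=0xa8

MEM[0x05,0x11,0x09,0x17] = da 46 a8 a8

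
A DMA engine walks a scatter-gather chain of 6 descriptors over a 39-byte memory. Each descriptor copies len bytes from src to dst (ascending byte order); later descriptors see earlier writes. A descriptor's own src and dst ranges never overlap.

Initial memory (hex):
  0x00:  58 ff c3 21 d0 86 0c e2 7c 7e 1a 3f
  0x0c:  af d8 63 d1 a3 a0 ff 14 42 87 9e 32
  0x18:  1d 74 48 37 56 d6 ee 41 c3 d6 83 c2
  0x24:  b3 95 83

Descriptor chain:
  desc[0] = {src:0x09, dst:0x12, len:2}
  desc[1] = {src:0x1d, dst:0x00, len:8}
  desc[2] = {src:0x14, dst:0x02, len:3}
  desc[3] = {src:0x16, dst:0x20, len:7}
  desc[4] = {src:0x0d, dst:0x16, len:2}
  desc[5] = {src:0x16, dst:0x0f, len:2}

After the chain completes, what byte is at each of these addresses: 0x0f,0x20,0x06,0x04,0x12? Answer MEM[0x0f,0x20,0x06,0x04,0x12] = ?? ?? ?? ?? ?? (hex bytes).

MEM[0x0f,0x20,0x06,0x04,0x12] = d8 9e c2 9e 7e

[0] 0x09->0x12 len=2 : 7e 1a
[1] 0x1d->0x00 len=8 : d6 ee 41 c3 d6 83 c2 b3
[2] 0x14->0x02 len=3 : 42 87 9e
[3] 0x16->0x20 len=7 : 9e 32 1d 74 48 37 56
[4] 0x0d->0x16 len=2 : d8 63
[5] 0x16->0x0f len=2 : d8 63
query mem[0x0f]=0xd8, mem[0x20]=0x9e, mem[0x06]=0xc2, mem[0x04]=0x9e, mem[0x12]=0x7e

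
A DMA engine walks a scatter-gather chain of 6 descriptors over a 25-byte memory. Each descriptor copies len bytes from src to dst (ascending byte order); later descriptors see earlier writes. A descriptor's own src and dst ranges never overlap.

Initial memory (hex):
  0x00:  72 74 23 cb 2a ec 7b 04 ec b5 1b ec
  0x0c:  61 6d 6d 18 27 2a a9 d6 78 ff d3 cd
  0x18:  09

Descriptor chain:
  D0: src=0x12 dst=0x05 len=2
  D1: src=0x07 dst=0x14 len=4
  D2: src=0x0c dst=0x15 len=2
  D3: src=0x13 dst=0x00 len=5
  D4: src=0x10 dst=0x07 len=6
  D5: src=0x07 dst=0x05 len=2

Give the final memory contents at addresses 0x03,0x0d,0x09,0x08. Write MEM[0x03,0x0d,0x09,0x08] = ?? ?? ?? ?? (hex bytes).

MEM[0x03,0x0d,0x09,0x08] = 6d 6d a9 2a

D0: mem[0x05..0x06] <- [a9 d6]
D1: mem[0x14..0x17] <- [04 ec b5 1b]
D2: mem[0x15..0x16] <- [61 6d]
D3: mem[0x00..0x04] <- [d6 04 61 6d 1b]
D4: mem[0x07..0x0c] <- [27 2a a9 d6 04 61]
D5: mem[0x05..0x06] <- [27 2a]
query mem[0x03]=0x6d, mem[0x0d]=0x6d, mem[0x09]=0xa9, mem[0x08]=0x2a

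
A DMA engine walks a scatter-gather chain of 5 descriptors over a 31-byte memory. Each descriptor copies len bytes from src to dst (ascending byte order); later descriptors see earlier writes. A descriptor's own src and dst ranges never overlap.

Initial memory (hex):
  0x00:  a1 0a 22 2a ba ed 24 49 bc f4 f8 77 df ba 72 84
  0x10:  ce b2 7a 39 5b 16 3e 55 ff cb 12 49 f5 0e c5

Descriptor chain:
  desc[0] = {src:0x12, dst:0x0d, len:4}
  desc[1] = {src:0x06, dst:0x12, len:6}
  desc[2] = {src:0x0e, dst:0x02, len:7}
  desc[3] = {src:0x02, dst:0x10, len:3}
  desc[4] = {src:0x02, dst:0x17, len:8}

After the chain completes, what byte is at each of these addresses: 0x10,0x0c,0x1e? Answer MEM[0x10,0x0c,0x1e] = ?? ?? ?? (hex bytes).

D0: mem[0x0d..0x10] <- [7a 39 5b 16]
D1: mem[0x12..0x17] <- [24 49 bc f4 f8 77]
D2: mem[0x02..0x08] <- [39 5b 16 b2 24 49 bc]
D3: mem[0x10..0x12] <- [39 5b 16]
D4: mem[0x17..0x1e] <- [39 5b 16 b2 24 49 bc f4]
query mem[0x10]=0x39, mem[0x0c]=0xdf, mem[0x1e]=0xf4

MEM[0x10,0x0c,0x1e] = 39 df f4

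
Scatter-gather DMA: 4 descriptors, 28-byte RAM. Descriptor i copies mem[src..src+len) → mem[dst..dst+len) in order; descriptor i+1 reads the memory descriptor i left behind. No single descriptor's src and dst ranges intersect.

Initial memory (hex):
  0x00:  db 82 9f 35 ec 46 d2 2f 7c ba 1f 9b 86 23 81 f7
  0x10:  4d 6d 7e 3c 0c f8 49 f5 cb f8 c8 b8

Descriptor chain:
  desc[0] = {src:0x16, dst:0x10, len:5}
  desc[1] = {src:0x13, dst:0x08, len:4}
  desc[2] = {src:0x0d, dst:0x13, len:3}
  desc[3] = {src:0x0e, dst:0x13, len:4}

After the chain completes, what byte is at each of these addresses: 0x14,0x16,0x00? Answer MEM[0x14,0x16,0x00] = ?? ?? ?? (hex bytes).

[0] 0x16->0x10 len=5 : 49 f5 cb f8 c8
[1] 0x13->0x08 len=4 : f8 c8 f8 49
[2] 0x0d->0x13 len=3 : 23 81 f7
[3] 0x0e->0x13 len=4 : 81 f7 49 f5
query mem[0x14]=0xf7, mem[0x16]=0xf5, mem[0x00]=0xdb

MEM[0x14,0x16,0x00] = f7 f5 db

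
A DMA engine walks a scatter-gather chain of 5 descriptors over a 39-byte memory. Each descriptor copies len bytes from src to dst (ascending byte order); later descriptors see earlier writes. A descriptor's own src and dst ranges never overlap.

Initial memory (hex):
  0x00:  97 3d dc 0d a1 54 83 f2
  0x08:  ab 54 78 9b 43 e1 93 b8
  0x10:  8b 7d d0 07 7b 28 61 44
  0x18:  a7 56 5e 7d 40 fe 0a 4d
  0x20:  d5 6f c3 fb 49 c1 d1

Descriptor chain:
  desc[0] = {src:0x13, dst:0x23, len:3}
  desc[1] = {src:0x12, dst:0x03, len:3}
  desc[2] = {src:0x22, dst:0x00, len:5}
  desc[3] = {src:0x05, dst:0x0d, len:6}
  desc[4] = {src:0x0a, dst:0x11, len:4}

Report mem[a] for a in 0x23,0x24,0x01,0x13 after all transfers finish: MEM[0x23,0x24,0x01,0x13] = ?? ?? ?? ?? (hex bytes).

MEM[0x23,0x24,0x01,0x13] = 07 7b 07 43

D0: mem[0x23..0x25] <- [07 7b 28]
D1: mem[0x03..0x05] <- [d0 07 7b]
D2: mem[0x00..0x04] <- [c3 07 7b 28 d1]
D3: mem[0x0d..0x12] <- [7b 83 f2 ab 54 78]
D4: mem[0x11..0x14] <- [78 9b 43 7b]
query mem[0x23]=0x07, mem[0x24]=0x7b, mem[0x01]=0x07, mem[0x13]=0x43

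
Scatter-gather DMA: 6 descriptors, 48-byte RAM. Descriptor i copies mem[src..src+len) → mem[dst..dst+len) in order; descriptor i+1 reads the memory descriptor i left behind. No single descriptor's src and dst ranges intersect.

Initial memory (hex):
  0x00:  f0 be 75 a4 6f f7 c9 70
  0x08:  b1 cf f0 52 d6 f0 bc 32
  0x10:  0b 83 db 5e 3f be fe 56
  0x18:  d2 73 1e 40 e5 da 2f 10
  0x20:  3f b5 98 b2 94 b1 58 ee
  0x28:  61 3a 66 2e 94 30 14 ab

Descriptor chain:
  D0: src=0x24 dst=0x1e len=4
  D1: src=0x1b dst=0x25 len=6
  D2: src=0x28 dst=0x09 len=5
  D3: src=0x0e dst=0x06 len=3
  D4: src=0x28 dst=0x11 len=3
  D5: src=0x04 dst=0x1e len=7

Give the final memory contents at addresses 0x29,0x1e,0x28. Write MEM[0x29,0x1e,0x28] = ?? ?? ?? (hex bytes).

D0: mem[0x1e..0x21] <- [94 b1 58 ee]
D1: mem[0x25..0x2a] <- [40 e5 da 94 b1 58]
D2: mem[0x09..0x0d] <- [94 b1 58 2e 94]
D3: mem[0x06..0x08] <- [bc 32 0b]
D4: mem[0x11..0x13] <- [94 b1 58]
D5: mem[0x1e..0x24] <- [6f f7 bc 32 0b 94 b1]
query mem[0x29]=0xb1, mem[0x1e]=0x6f, mem[0x28]=0x94

MEM[0x29,0x1e,0x28] = b1 6f 94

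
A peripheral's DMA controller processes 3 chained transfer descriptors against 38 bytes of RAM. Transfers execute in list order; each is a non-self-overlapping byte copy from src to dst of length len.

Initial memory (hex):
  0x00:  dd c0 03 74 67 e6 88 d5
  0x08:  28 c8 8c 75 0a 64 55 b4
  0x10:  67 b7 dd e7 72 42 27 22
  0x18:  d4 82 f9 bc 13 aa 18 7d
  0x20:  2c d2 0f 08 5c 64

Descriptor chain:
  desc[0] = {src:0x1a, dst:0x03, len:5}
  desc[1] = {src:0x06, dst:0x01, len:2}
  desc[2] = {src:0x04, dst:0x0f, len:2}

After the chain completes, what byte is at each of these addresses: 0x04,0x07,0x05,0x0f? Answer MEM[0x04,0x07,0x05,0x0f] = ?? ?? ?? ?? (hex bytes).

MEM[0x04,0x07,0x05,0x0f] = bc 18 13 bc

[0] 0x1a->0x03 len=5 : f9 bc 13 aa 18
[1] 0x06->0x01 len=2 : aa 18
[2] 0x04->0x0f len=2 : bc 13
query mem[0x04]=0xbc, mem[0x07]=0x18, mem[0x05]=0x13, mem[0x0f]=0xbc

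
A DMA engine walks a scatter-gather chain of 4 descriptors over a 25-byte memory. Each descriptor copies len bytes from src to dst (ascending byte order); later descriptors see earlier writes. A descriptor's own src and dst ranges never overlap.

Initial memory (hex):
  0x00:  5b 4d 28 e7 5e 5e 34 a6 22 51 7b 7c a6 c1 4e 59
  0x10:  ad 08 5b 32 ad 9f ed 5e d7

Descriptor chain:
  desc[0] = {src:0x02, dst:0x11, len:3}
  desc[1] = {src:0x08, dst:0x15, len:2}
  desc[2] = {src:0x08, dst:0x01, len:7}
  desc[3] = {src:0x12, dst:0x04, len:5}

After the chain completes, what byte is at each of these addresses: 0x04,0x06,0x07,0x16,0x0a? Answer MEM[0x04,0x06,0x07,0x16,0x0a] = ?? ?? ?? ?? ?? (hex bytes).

[0] 0x02->0x11 len=3 : 28 e7 5e
[1] 0x08->0x15 len=2 : 22 51
[2] 0x08->0x01 len=7 : 22 51 7b 7c a6 c1 4e
[3] 0x12->0x04 len=5 : e7 5e ad 22 51
query mem[0x04]=0xe7, mem[0x06]=0xad, mem[0x07]=0x22, mem[0x16]=0x51, mem[0x0a]=0x7b

MEM[0x04,0x06,0x07,0x16,0x0a] = e7 ad 22 51 7b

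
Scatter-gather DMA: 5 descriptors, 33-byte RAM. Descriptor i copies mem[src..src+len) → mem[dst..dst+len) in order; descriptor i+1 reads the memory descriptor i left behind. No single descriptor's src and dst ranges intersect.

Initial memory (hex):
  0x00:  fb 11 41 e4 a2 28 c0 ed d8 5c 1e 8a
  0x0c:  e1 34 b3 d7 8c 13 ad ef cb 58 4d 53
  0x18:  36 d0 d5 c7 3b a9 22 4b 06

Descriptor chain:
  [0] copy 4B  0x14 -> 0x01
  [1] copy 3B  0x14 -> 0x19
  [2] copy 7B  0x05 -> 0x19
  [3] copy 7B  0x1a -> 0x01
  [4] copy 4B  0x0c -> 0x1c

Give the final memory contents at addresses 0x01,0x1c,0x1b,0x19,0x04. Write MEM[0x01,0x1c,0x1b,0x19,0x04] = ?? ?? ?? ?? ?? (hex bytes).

#0 dst[0x01+4] := {0xcb,0x58,0x4d,0x53}
#1 dst[0x19+3] := {0xcb,0x58,0x4d}
#2 dst[0x19+7] := {0x28,0xc0,0xed,0xd8,0x5c,0x1e,0x8a}
#3 dst[0x01+7] := {0xc0,0xed,0xd8,0x5c,0x1e,0x8a,0x06}
#4 dst[0x1c+4] := {0xe1,0x34,0xb3,0xd7}
query mem[0x01]=0xc0, mem[0x1c]=0xe1, mem[0x1b]=0xed, mem[0x19]=0x28, mem[0x04]=0x5c

MEM[0x01,0x1c,0x1b,0x19,0x04] = c0 e1 ed 28 5c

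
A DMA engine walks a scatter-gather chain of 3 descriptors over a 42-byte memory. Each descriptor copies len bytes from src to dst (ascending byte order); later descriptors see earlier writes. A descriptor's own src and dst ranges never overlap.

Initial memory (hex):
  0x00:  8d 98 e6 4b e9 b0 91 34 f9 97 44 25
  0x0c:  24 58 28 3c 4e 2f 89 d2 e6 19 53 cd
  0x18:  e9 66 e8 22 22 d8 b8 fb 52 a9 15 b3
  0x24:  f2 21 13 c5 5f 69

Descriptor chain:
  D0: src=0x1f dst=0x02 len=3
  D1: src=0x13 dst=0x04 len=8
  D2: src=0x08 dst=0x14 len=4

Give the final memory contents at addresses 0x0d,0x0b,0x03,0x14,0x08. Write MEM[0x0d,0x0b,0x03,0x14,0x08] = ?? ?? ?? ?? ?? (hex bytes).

  after D0: wrote 3B at 0x02 = fb52a9
  after D1: wrote 8B at 0x04 = d2e61953cde966e8
  after D2: wrote 4B at 0x14 = cde966e8
query mem[0x0d]=0x58, mem[0x0b]=0xe8, mem[0x03]=0x52, mem[0x14]=0xcd, mem[0x08]=0xcd

MEM[0x0d,0x0b,0x03,0x14,0x08] = 58 e8 52 cd cd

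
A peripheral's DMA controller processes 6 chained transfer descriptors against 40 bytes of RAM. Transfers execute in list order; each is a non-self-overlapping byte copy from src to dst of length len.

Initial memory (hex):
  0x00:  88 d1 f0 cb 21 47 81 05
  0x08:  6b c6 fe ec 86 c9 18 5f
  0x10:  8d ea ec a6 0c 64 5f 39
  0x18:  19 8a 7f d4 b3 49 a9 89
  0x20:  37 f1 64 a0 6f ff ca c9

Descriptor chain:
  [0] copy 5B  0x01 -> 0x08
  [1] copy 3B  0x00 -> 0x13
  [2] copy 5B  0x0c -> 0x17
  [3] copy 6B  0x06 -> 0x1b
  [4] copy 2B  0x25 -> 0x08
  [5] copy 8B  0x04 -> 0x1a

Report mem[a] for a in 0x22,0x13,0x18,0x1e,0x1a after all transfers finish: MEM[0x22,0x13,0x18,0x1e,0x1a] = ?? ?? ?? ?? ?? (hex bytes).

MEM[0x22,0x13,0x18,0x1e,0x1a] = 64 88 c9 ff 21

  after D0: wrote 5B at 0x08 = d1f0cb2147
  after D1: wrote 3B at 0x13 = 88d1f0
  after D2: wrote 5B at 0x17 = 47c9185f8d
  after D3: wrote 6B at 0x1b = 8105d1f0cb21
  after D4: wrote 2B at 0x08 = ffca
  after D5: wrote 8B at 0x1a = 21478105ffcacb21
query mem[0x22]=0x64, mem[0x13]=0x88, mem[0x18]=0xc9, mem[0x1e]=0xff, mem[0x1a]=0x21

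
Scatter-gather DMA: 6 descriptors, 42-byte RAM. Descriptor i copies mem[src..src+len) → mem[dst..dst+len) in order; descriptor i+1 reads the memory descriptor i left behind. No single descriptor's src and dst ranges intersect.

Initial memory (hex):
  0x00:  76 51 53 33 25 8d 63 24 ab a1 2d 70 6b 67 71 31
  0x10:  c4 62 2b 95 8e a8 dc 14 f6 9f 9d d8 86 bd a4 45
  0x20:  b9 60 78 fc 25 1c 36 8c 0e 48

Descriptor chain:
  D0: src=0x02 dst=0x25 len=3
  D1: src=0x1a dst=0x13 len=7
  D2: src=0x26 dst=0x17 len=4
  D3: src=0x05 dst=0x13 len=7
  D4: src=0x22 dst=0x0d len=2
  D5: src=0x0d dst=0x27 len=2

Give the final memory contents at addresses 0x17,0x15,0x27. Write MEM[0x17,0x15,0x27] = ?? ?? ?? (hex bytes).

MEM[0x17,0x15,0x27] = a1 24 78

  after D0: wrote 3B at 0x25 = 533325
  after D1: wrote 7B at 0x13 = 9dd886bda445b9
  after D2: wrote 4B at 0x17 = 33250e48
  after D3: wrote 7B at 0x13 = 8d6324aba12d70
  after D4: wrote 2B at 0x0d = 78fc
  after D5: wrote 2B at 0x27 = 78fc
query mem[0x17]=0xa1, mem[0x15]=0x24, mem[0x27]=0x78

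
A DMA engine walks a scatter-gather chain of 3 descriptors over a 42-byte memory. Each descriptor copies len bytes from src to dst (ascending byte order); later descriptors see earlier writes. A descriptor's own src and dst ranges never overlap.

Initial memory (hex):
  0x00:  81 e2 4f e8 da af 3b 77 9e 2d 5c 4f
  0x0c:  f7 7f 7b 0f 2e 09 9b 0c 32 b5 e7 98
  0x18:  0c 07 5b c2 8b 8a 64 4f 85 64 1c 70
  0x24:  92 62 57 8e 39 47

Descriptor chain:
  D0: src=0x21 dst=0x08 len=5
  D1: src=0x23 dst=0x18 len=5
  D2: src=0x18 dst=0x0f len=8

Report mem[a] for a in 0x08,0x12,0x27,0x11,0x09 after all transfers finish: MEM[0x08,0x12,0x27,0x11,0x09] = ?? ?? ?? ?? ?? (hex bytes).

MEM[0x08,0x12,0x27,0x11,0x09] = 64 57 8e 62 1c

[0] 0x21->0x08 len=5 : 64 1c 70 92 62
[1] 0x23->0x18 len=5 : 70 92 62 57 8e
[2] 0x18->0x0f len=8 : 70 92 62 57 8e 8a 64 4f
query mem[0x08]=0x64, mem[0x12]=0x57, mem[0x27]=0x8e, mem[0x11]=0x62, mem[0x09]=0x1c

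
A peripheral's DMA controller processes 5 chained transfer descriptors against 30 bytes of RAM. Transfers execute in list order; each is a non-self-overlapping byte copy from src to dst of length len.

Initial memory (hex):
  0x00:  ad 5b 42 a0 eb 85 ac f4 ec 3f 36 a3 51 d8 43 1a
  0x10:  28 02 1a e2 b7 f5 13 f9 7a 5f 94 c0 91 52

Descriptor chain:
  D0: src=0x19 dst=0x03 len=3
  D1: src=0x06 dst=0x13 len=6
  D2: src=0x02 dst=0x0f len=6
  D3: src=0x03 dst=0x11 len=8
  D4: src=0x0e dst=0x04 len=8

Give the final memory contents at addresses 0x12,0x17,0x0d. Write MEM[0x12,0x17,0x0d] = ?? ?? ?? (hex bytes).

MEM[0x12,0x17,0x0d] = 94 3f d8

[0] 0x19->0x03 len=3 : 5f 94 c0
[1] 0x06->0x13 len=6 : ac f4 ec 3f 36 a3
[2] 0x02->0x0f len=6 : 42 5f 94 c0 ac f4
[3] 0x03->0x11 len=8 : 5f 94 c0 ac f4 ec 3f 36
[4] 0x0e->0x04 len=8 : 43 42 5f 5f 94 c0 ac f4
query mem[0x12]=0x94, mem[0x17]=0x3f, mem[0x0d]=0xd8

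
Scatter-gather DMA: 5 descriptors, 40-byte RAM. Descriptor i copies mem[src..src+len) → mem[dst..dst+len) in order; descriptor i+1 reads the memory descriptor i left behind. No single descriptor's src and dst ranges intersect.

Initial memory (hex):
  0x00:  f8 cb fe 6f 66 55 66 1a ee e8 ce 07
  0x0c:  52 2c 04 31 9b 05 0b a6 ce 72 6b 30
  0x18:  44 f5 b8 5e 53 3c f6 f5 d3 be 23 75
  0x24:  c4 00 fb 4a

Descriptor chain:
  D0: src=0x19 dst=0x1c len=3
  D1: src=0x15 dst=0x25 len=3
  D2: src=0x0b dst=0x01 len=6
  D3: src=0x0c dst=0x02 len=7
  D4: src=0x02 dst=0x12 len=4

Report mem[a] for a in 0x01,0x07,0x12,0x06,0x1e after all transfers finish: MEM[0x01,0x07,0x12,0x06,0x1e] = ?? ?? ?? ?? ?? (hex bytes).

MEM[0x01,0x07,0x12,0x06,0x1e] = 07 05 52 9b 5e

D0: mem[0x1c..0x1e] <- [f5 b8 5e]
D1: mem[0x25..0x27] <- [72 6b 30]
D2: mem[0x01..0x06] <- [07 52 2c 04 31 9b]
D3: mem[0x02..0x08] <- [52 2c 04 31 9b 05 0b]
D4: mem[0x12..0x15] <- [52 2c 04 31]
query mem[0x01]=0x07, mem[0x07]=0x05, mem[0x12]=0x52, mem[0x06]=0x9b, mem[0x1e]=0x5e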